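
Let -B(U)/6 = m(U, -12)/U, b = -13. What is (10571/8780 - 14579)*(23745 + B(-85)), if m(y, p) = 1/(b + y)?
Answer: -6329123288272089/18284350 ≈ -3.4615e+8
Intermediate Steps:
m(y, p) = 1/(-13 + y)
B(U) = -6/(U*(-13 + U)) (B(U) = -6/((-13 + U)*U) = -6/(U*(-13 + U)))
(10571/8780 - 14579)*(23745 + B(-85)) = (10571/8780 - 14579)*(23745 - 6/(-85*(-13 - 85))) = (10571*(1/8780) - 14579)*(23745 - 6*(-1/85)/(-98)) = (10571/8780 - 14579)*(23745 - 6*(-1/85)*(-1/98)) = -127993049*(23745 - 3/4165)/8780 = -127993049/8780*98897922/4165 = -6329123288272089/18284350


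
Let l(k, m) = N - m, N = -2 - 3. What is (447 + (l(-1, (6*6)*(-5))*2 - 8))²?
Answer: 622521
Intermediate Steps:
N = -5
l(k, m) = -5 - m
(447 + (l(-1, (6*6)*(-5))*2 - 8))² = (447 + ((-5 - 6*6*(-5))*2 - 8))² = (447 + ((-5 - 36*(-5))*2 - 8))² = (447 + ((-5 - 1*(-180))*2 - 8))² = (447 + ((-5 + 180)*2 - 8))² = (447 + (175*2 - 8))² = (447 + (350 - 8))² = (447 + 342)² = 789² = 622521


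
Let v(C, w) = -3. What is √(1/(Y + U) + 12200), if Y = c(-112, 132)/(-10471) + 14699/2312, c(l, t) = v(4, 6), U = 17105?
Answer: 8*√1308461001985902481191645/82849608825 ≈ 110.45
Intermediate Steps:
c(l, t) = -3
Y = 153920165/24208952 (Y = -3/(-10471) + 14699/2312 = -3*(-1/10471) + 14699*(1/2312) = 3/10471 + 14699/2312 = 153920165/24208952 ≈ 6.3580)
√(1/(Y + U) + 12200) = √(1/(153920165/24208952 + 17105) + 12200) = √(1/(414248044125/24208952) + 12200) = √(24208952/414248044125 + 12200) = √(5053826162533952/414248044125) = 8*√1308461001985902481191645/82849608825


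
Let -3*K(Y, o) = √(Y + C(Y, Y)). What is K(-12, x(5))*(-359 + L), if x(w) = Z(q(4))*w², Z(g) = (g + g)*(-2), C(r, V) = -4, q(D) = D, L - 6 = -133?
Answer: 648*I ≈ 648.0*I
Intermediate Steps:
L = -127 (L = 6 - 133 = -127)
Z(g) = -4*g (Z(g) = (2*g)*(-2) = -4*g)
x(w) = -16*w² (x(w) = (-4*4)*w² = -16*w²)
K(Y, o) = -√(-4 + Y)/3 (K(Y, o) = -√(Y - 4)/3 = -√(-4 + Y)/3)
K(-12, x(5))*(-359 + L) = (-√(-4 - 12)/3)*(-359 - 127) = -4*I/3*(-486) = 648*I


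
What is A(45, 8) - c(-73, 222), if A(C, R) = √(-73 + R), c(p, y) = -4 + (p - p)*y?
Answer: 4 + I*√65 ≈ 4.0 + 8.0623*I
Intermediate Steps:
c(p, y) = -4 (c(p, y) = -4 + 0*y = -4 + 0 = -4)
A(45, 8) - c(-73, 222) = √(-73 + 8) - 1*(-4) = √(-65) + 4 = I*√65 + 4 = 4 + I*√65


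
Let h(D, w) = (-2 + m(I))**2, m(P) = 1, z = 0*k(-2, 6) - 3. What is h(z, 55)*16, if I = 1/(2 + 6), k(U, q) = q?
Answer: 16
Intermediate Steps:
I = 1/8 ≈ 0.12500
z = -3 (z = 0*6 - 3 = 0 - 3 = -3)
h(D, w) = 1 (h(D, w) = (-2 + 1)**2 = (-1)**2 = 1)
h(z, 55)*16 = 1*16 = 16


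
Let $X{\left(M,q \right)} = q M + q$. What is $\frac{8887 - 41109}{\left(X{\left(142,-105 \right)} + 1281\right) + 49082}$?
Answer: $- \frac{16111}{17674} \approx -0.91156$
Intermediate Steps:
$X{\left(M,q \right)} = q + M q$ ($X{\left(M,q \right)} = M q + q = q + M q$)
$\frac{8887 - 41109}{\left(X{\left(142,-105 \right)} + 1281\right) + 49082} = \frac{8887 - 41109}{\left(- 105 \left(1 + 142\right) + 1281\right) + 49082} = - \frac{32222}{\left(\left(-105\right) 143 + 1281\right) + 49082} = - \frac{32222}{\left(-15015 + 1281\right) + 49082} = - \frac{32222}{-13734 + 49082} = - \frac{32222}{35348} = \left(-32222\right) \frac{1}{35348} = - \frac{16111}{17674}$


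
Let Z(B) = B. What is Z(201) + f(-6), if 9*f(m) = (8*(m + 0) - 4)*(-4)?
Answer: 2017/9 ≈ 224.11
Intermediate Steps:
f(m) = 16/9 - 32*m/9 (f(m) = ((8*(m + 0) - 4)*(-4))/9 = ((8*m - 4)*(-4))/9 = ((-4 + 8*m)*(-4))/9 = (16 - 32*m)/9 = 16/9 - 32*m/9)
Z(201) + f(-6) = 201 + (16/9 - 32/9*(-6)) = 201 + (16/9 + 64/3) = 201 + 208/9 = 2017/9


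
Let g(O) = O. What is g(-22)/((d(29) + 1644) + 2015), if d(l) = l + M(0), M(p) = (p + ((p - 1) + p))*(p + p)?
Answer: -11/1844 ≈ -0.0059653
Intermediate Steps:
M(p) = 2*p*(-1 + 3*p) (M(p) = (p + ((-1 + p) + p))*(2*p) = (p + (-1 + 2*p))*(2*p) = (-1 + 3*p)*(2*p) = 2*p*(-1 + 3*p))
d(l) = l (d(l) = l + 2*0*(-1 + 3*0) = l + 2*0*(-1 + 0) = l + 2*0*(-1) = l + 0 = l)
g(-22)/((d(29) + 1644) + 2015) = -22/((29 + 1644) + 2015) = -22/(1673 + 2015) = -22/3688 = -22*1/3688 = -11/1844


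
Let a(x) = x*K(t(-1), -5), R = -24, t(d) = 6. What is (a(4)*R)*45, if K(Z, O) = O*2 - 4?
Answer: 60480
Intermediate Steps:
K(Z, O) = -4 + 2*O (K(Z, O) = 2*O - 4 = -4 + 2*O)
a(x) = -14*x (a(x) = x*(-4 + 2*(-5)) = x*(-4 - 10) = x*(-14) = -14*x)
(a(4)*R)*45 = (-14*4*(-24))*45 = -56*(-24)*45 = 1344*45 = 60480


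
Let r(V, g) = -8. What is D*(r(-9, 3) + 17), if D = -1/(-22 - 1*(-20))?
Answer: 9/2 ≈ 4.5000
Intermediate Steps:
D = ½ (D = -1/(-22 + 20) = -1/(-2) = -1*(-½) = ½ ≈ 0.50000)
D*(r(-9, 3) + 17) = (-8 + 17)/2 = (½)*9 = 9/2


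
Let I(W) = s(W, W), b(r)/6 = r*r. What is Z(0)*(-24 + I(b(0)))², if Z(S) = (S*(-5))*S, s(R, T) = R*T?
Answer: 0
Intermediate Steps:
b(r) = 6*r² (b(r) = 6*(r*r) = 6*r²)
I(W) = W² (I(W) = W*W = W²)
Z(S) = -5*S² (Z(S) = (-5*S)*S = -5*S²)
Z(0)*(-24 + I(b(0)))² = (-5*0²)*(-24 + (6*0²)²)² = (-5*0)*(-24 + (6*0)²)² = 0*(-24 + 0²)² = 0*(-24 + 0)² = 0*(-24)² = 0*576 = 0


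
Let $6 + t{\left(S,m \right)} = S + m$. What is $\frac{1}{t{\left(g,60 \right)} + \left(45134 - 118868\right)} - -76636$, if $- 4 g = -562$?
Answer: $\frac{11271546242}{147079} \approx 76636.0$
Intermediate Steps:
$g = \frac{281}{2}$ ($g = \left(- \frac{1}{4}\right) \left(-562\right) = \frac{281}{2} \approx 140.5$)
$t{\left(S,m \right)} = -6 + S + m$ ($t{\left(S,m \right)} = -6 + \left(S + m\right) = -6 + S + m$)
$\frac{1}{t{\left(g,60 \right)} + \left(45134 - 118868\right)} - -76636 = \frac{1}{\left(-6 + \frac{281}{2} + 60\right) + \left(45134 - 118868\right)} - -76636 = \frac{1}{\frac{389}{2} - 73734} + 76636 = \frac{1}{- \frac{147079}{2}} + 76636 = - \frac{2}{147079} + 76636 = \frac{11271546242}{147079}$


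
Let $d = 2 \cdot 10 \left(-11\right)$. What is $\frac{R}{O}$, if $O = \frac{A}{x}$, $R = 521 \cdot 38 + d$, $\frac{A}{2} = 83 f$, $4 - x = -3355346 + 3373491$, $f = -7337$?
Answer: $\frac{177582249}{608971} \approx 291.61$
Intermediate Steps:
$d = -220$ ($d = 20 \left(-11\right) = -220$)
$x = -18141$ ($x = 4 - \left(-3355346 + 3373491\right) = 4 - 18145 = -18141$)
$A = -1217942$ ($A = 2 \cdot 83 \left(-7337\right) = 2 \left(-608971\right) = -1217942$)
$R = 19578$ ($R = 521 \cdot 38 - 220 = 19798 - 220 = 19578$)
$O = \frac{1217942}{18141}$ ($O = - \frac{1217942}{-18141} = \left(-1217942\right) \left(- \frac{1}{18141}\right) = \frac{1217942}{18141} \approx 67.138$)
$\frac{R}{O} = \frac{19578}{\frac{1217942}{18141}} = 19578 \cdot \frac{18141}{1217942} = \frac{177582249}{608971}$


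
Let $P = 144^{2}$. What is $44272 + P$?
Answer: $65008$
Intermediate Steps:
$P = 20736$
$44272 + P = 44272 + 20736 = 65008$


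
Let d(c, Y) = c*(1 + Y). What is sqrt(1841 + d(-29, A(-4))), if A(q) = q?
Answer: 2*sqrt(482) ≈ 43.909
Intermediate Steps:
sqrt(1841 + d(-29, A(-4))) = sqrt(1841 - 29*(1 - 4)) = sqrt(1841 - 29*(-3)) = sqrt(1841 + 87) = sqrt(1928) = 2*sqrt(482)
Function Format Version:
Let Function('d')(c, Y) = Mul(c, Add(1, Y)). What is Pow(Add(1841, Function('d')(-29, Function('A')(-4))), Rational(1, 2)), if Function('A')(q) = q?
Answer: Mul(2, Pow(482, Rational(1, 2))) ≈ 43.909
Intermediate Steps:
Pow(Add(1841, Function('d')(-29, Function('A')(-4))), Rational(1, 2)) = Pow(Add(1841, Mul(-29, Add(1, -4))), Rational(1, 2)) = Pow(Add(1841, Mul(-29, -3)), Rational(1, 2)) = Pow(Add(1841, 87), Rational(1, 2)) = Pow(1928, Rational(1, 2)) = Mul(2, Pow(482, Rational(1, 2)))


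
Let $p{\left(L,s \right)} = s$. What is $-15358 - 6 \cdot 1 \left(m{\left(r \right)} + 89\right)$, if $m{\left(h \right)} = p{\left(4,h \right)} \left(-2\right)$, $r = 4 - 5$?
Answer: $-15904$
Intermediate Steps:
$r = -1$ ($r = 4 - 5 = -1$)
$m{\left(h \right)} = - 2 h$ ($m{\left(h \right)} = h \left(-2\right) = - 2 h$)
$-15358 - 6 \cdot 1 \left(m{\left(r \right)} + 89\right) = -15358 - 6 \cdot 1 \left(\left(-2\right) \left(-1\right) + 89\right) = -15358 - 6 \left(2 + 89\right) = -15358 - 6 \cdot 91 = -15358 - 546 = -15904$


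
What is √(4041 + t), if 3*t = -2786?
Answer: √28011/3 ≈ 55.788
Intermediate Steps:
t = -2786/3 (t = (⅓)*(-2786) = -2786/3 ≈ -928.67)
√(4041 + t) = √(4041 - 2786/3) = √(9337/3) = √28011/3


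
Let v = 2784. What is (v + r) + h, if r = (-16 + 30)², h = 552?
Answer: 3532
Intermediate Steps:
r = 196 (r = 14² = 196)
(v + r) + h = (2784 + 196) + 552 = 2980 + 552 = 3532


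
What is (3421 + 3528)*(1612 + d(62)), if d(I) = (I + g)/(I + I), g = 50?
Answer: 347450000/31 ≈ 1.1208e+7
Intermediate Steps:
d(I) = (50 + I)/(2*I) (d(I) = (I + 50)/(I + I) = (50 + I)/((2*I)) = (50 + I)*(1/(2*I)) = (50 + I)/(2*I))
(3421 + 3528)*(1612 + d(62)) = (3421 + 3528)*(1612 + (1/2)*(50 + 62)/62) = 6949*(1612 + (1/2)*(1/62)*112) = 6949*(1612 + 28/31) = 6949*(50000/31) = 347450000/31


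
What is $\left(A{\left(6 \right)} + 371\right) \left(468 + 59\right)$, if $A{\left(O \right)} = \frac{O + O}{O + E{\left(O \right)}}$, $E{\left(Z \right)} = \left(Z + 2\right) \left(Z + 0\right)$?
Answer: $\frac{1760707}{9} \approx 1.9563 \cdot 10^{5}$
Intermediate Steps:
$E{\left(Z \right)} = Z \left(2 + Z\right)$ ($E{\left(Z \right)} = \left(2 + Z\right) Z = Z \left(2 + Z\right)$)
$A{\left(O \right)} = \frac{2 O}{O + O \left(2 + O\right)}$ ($A{\left(O \right)} = \frac{O + O}{O + O \left(2 + O\right)} = \frac{2 O}{O + O \left(2 + O\right)}$)
$\left(A{\left(6 \right)} + 371\right) \left(468 + 59\right) = \left(\frac{2}{3 + 6} + 371\right) \left(468 + 59\right) = \left(\frac{2}{9} + 371\right) 527 = \frac{3341}{9} \cdot 527 = \frac{1760707}{9}$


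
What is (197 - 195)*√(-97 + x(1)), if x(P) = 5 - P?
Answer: 2*I*√93 ≈ 19.287*I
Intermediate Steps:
(197 - 195)*√(-97 + x(1)) = (197 - 195)*√(-97 + (5 - 1*1)) = 2*√(-97 + (5 - 1)) = 2*√(-97 + 4) = 2*√(-93) = 2*(I*√93) = 2*I*√93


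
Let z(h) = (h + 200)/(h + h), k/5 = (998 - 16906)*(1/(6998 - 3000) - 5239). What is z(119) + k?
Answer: 198254802738141/475762 ≈ 4.1671e+8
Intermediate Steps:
k = 833003370170/1999 (k = 5*((998 - 16906)*(1/(6998 - 3000) - 5239)) = 5*(-15908*(1/3998 - 5239)) = 5*(-15908*(-20945521/3998)) = 5*(166600674034/1999) = 833003370170/1999 ≈ 4.1671e+8)
z(h) = (200 + h)/(2*h) (z(h) = (200 + h)/((2*h)) = (200 + h)*(1/(2*h)) = (200 + h)/(2*h))
z(119) + k = (1/2)*(200 + 119)/119 + 833003370170/1999 = (1/2)*(1/119)*319 + 833003370170/1999 = 319/238 + 833003370170/1999 = 198254802738141/475762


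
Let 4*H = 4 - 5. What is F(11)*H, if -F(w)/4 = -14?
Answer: -14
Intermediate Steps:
H = -¼ (H = (4 - 5)/4 = (¼)*(-1) = -¼ ≈ -0.25000)
F(w) = 56 (F(w) = -4*(-14) = 56)
F(11)*H = 56*(-¼) = -14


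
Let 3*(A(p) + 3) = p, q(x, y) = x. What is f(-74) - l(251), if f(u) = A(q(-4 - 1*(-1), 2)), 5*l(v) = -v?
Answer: 231/5 ≈ 46.200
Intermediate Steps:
l(v) = -v/5 (l(v) = (-v)/5 = -v/5)
A(p) = -3 + p/3
f(u) = -4 (f(u) = -3 + (-4 - 1*(-1))/3 = -3 + (-4 + 1)/3 = -3 + (1/3)*(-3) = -3 - 1 = -4)
f(-74) - l(251) = -4 - (-1)*251/5 = -4 - 1*(-251/5) = -4 + 251/5 = 231/5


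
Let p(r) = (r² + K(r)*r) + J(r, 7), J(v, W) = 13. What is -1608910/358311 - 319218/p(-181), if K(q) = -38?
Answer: -89087910059/7103873886 ≈ -12.541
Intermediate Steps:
p(r) = 13 + r² - 38*r (p(r) = (r² - 38*r) + 13 = 13 + r² - 38*r)
-1608910/358311 - 319218/p(-181) = -1608910/358311 - 319218/(13 + (-181)² - 38*(-181)) = -1608910*1/358311 - 319218/(13 + 32761 + 6878) = -1608910/358311 - 319218/39652 = -1608910/358311 - 319218*1/39652 = -1608910/358311 - 159609/19826 = -89087910059/7103873886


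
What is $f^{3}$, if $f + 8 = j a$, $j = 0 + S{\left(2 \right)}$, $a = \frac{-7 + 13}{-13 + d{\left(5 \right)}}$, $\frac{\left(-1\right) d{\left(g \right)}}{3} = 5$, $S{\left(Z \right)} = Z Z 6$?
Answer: $- \frac{778688}{343} \approx -2270.2$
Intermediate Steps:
$S{\left(Z \right)} = 6 Z^{2}$ ($S{\left(Z \right)} = Z^{2} \cdot 6 = 6 Z^{2}$)
$d{\left(g \right)} = -15$ ($d{\left(g \right)} = \left(-3\right) 5 = -15$)
$a = - \frac{3}{14}$ ($a = \frac{-7 + 13}{-13 - 15} = \frac{6}{-28} = 6 \left(- \frac{1}{28}\right) = - \frac{3}{14} \approx -0.21429$)
$j = 24$ ($j = 0 + 6 \cdot 2^{2} = 0 + 6 \cdot 4 = 0 + 24 = 24$)
$f = - \frac{92}{7}$ ($f = -8 + 24 \left(- \frac{3}{14}\right) = -8 - \frac{36}{7} = - \frac{92}{7} \approx -13.143$)
$f^{3} = \left(- \frac{92}{7}\right)^{3} = - \frac{778688}{343}$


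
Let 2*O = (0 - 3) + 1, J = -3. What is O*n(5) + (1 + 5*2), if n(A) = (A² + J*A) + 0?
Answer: 1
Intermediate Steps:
n(A) = A² - 3*A (n(A) = (A² - 3*A) + 0 = A² - 3*A)
O = -1 (O = ((0 - 3) + 1)/2 = (-3 + 1)/2 = (½)*(-2) = -1)
O*n(5) + (1 + 5*2) = -5*(-3 + 5) + (1 + 5*2) = -5*2 + (1 + 10) = -1*10 + 11 = -10 + 11 = 1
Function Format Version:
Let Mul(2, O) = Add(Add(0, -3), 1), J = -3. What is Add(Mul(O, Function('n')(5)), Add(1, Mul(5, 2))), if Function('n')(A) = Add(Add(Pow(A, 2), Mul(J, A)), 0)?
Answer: 1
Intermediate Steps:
Function('n')(A) = Add(Pow(A, 2), Mul(-3, A)) (Function('n')(A) = Add(Add(Pow(A, 2), Mul(-3, A)), 0) = Add(Pow(A, 2), Mul(-3, A)))
O = -1 (O = Mul(Rational(1, 2), Add(Add(0, -3), 1)) = Mul(Rational(1, 2), Add(-3, 1)) = Mul(Rational(1, 2), -2) = -1)
Add(Mul(O, Function('n')(5)), Add(1, Mul(5, 2))) = Add(Mul(-1, Mul(5, Add(-3, 5))), Add(1, Mul(5, 2))) = Add(Mul(-1, Mul(5, 2)), Add(1, 10)) = Add(Mul(-1, 10), 11) = Add(-10, 11) = 1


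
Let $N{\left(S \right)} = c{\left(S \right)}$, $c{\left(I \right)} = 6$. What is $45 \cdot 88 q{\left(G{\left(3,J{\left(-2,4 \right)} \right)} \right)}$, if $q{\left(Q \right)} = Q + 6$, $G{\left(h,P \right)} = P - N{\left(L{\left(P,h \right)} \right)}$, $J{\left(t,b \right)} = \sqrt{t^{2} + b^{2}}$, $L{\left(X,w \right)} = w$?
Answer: $7920 \sqrt{5} \approx 17710.0$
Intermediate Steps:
$J{\left(t,b \right)} = \sqrt{b^{2} + t^{2}}$
$N{\left(S \right)} = 6$
$G{\left(h,P \right)} = -6 + P$ ($G{\left(h,P \right)} = P - 6 = -6 + P$)
$q{\left(Q \right)} = 6 + Q$
$45 \cdot 88 q{\left(G{\left(3,J{\left(-2,4 \right)} \right)} \right)} = 45 \cdot 88 \left(6 - \left(6 - \sqrt{4^{2} + \left(-2\right)^{2}}\right)\right) = 3960 \left(6 - \left(6 - \sqrt{16 + 4}\right)\right) = 3960 \left(6 - \left(6 - \sqrt{20}\right)\right) = 3960 \left(6 - \left(6 - 2 \sqrt{5}\right)\right) = 3960 \cdot 2 \sqrt{5} = 7920 \sqrt{5}$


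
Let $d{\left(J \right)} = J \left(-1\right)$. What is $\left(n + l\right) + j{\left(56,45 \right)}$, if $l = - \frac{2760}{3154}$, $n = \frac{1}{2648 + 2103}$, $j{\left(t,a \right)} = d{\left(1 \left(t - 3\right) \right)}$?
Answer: $- \frac{403648134}{7492327} \approx -53.875$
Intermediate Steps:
$d{\left(J \right)} = - J$
$j{\left(t,a \right)} = 3 - t$ ($j{\left(t,a \right)} = - 1 \left(t - 3\right) = - 1 \left(-3 + t\right) = - (-3 + t) = 3 - t$)
$n = \frac{1}{4751} \approx 0.00021048$
$l = - \frac{1380}{1577}$ ($l = \left(-2760\right) \frac{1}{3154} = - \frac{1380}{1577} \approx -0.87508$)
$\left(n + l\right) + j{\left(56,45 \right)} = \left(\frac{1}{4751} - \frac{1380}{1577}\right) + \left(3 - 56\right) = - \frac{6554803}{7492327} + \left(3 - 56\right) = - \frac{6554803}{7492327} - 53 = - \frac{403648134}{7492327}$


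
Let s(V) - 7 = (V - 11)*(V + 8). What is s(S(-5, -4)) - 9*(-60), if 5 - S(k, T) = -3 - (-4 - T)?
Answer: 499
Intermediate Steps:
S(k, T) = 4 - T (S(k, T) = 5 - (-3 - (-4 - T)) = 5 - (-3 + (4 + T)) = 5 - (1 + T) = 5 + (-1 - T) = 4 - T)
s(V) = 7 + (-11 + V)*(8 + V) (s(V) = 7 + (V - 11)*(V + 8) = 7 + (-11 + V)*(8 + V))
s(S(-5, -4)) - 9*(-60) = (-81 + (4 - 1*(-4))² - 3*(4 - 1*(-4))) - 9*(-60) = (-81 + (4 + 4)² - 3*(4 + 4)) + 540 = (-81 + 8² - 3*8) + 540 = (-81 + 64 - 24) + 540 = -41 + 540 = 499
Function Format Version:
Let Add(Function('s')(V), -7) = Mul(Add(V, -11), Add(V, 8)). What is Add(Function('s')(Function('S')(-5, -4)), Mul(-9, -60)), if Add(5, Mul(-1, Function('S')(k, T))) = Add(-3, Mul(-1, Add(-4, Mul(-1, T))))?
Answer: 499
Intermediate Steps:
Function('S')(k, T) = Add(4, Mul(-1, T)) (Function('S')(k, T) = Add(5, Mul(-1, Add(-3, Mul(-1, Add(-4, Mul(-1, T)))))) = Add(5, Mul(-1, Add(-3, Add(4, T)))) = Add(5, Mul(-1, Add(1, T))) = Add(5, Add(-1, Mul(-1, T))) = Add(4, Mul(-1, T)))
Function('s')(V) = Add(7, Mul(Add(-11, V), Add(8, V))) (Function('s')(V) = Add(7, Mul(Add(V, -11), Add(V, 8))) = Add(7, Mul(Add(-11, V), Add(8, V))))
Add(Function('s')(Function('S')(-5, -4)), Mul(-9, -60)) = Add(Add(-81, Pow(Add(4, Mul(-1, -4)), 2), Mul(-3, Add(4, Mul(-1, -4)))), Mul(-9, -60)) = Add(Add(-81, Pow(Add(4, 4), 2), Mul(-3, Add(4, 4))), 540) = Add(Add(-81, Pow(8, 2), Mul(-3, 8)), 540) = Add(Add(-81, 64, -24), 540) = Add(-41, 540) = 499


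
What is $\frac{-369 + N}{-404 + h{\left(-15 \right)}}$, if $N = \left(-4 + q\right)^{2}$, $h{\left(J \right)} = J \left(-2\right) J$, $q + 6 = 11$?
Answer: $\frac{184}{427} \approx 0.43091$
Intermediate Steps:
$q = 5$ ($q = -6 + 11 = 5$)
$h{\left(J \right)} = - 2 J^{2}$ ($h{\left(J \right)} = - 2 J J = - 2 J^{2}$)
$N = 1$ ($N = \left(-4 + 5\right)^{2} = 1^{2} = 1$)
$\frac{-369 + N}{-404 + h{\left(-15 \right)}} = \frac{-369 + 1}{-404 - 2 \left(-15\right)^{2}} = - \frac{368}{-404 - 450} = - \frac{368}{-854} = \left(-368\right) \left(- \frac{1}{854}\right) = \frac{184}{427}$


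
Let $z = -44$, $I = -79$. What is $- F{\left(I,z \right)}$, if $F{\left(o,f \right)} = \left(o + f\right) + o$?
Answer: $202$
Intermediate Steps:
$F{\left(o,f \right)} = f + 2 o$ ($F{\left(o,f \right)} = \left(f + o\right) + o = f + 2 o$)
$- F{\left(I,z \right)} = - (-44 + 2 \left(-79\right)) = - (-44 - 158) = \left(-1\right) \left(-202\right) = 202$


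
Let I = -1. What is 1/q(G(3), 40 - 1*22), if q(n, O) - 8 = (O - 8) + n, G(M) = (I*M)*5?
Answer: ⅓ ≈ 0.33333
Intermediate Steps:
G(M) = -5*M (G(M) = -M*5 = -5*M)
q(n, O) = O + n (q(n, O) = 8 + ((O - 8) + n) = 8 + ((-8 + O) + n) = 8 + (-8 + O + n) = O + n)
1/q(G(3), 40 - 1*22) = 1/((40 - 1*22) - 5*3) = 1/((40 - 22) - 15) = 1/(18 - 15) = 1/3 = ⅓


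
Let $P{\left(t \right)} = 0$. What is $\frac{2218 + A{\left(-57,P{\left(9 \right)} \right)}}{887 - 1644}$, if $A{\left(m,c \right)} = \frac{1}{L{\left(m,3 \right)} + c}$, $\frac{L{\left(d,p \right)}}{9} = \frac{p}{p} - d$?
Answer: $- \frac{1157797}{395154} \approx -2.93$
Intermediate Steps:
$L{\left(d,p \right)} = 9 - 9 d$ ($L{\left(d,p \right)} = 9 \left(\frac{p}{p} - d\right) = 9 \left(1 - d\right) = 9 - 9 d$)
$A{\left(m,c \right)} = \frac{1}{9 + c - 9 m}$ ($A{\left(m,c \right)} = \frac{1}{\left(9 - 9 m\right) + c} = \frac{1}{9 + c - 9 m}$)
$\frac{2218 + A{\left(-57,P{\left(9 \right)} \right)}}{887 - 1644} = \frac{2218 + \frac{1}{9 + 0 - -513}}{887 - 1644} = \frac{2218 + \frac{1}{9 + 0 + 513}}{-757} = \left(2218 + \frac{1}{522}\right) \left(- \frac{1}{757}\right) = \frac{1157797}{522} \left(- \frac{1}{757}\right) = - \frac{1157797}{395154}$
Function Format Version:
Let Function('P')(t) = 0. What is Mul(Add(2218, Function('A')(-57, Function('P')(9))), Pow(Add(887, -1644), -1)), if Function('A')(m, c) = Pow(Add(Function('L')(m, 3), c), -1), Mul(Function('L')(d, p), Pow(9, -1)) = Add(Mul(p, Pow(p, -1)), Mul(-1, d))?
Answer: Rational(-1157797, 395154) ≈ -2.9300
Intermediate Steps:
Function('L')(d, p) = Add(9, Mul(-9, d)) (Function('L')(d, p) = Mul(9, Add(Mul(p, Pow(p, -1)), Mul(-1, d))) = Mul(9, Add(1, Mul(-1, d))) = Add(9, Mul(-9, d)))
Function('A')(m, c) = Pow(Add(9, c, Mul(-9, m)), -1) (Function('A')(m, c) = Pow(Add(Add(9, Mul(-9, m)), c), -1) = Pow(Add(9, c, Mul(-9, m)), -1))
Mul(Add(2218, Function('A')(-57, Function('P')(9))), Pow(Add(887, -1644), -1)) = Mul(Add(2218, Pow(Add(9, 0, Mul(-9, -57)), -1)), Pow(Add(887, -1644), -1)) = Mul(Add(2218, Pow(Add(9, 0, 513), -1)), Pow(-757, -1)) = Mul(Add(2218, Pow(522, -1)), Rational(-1, 757)) = Mul(Add(2218, Rational(1, 522)), Rational(-1, 757)) = Mul(Rational(1157797, 522), Rational(-1, 757)) = Rational(-1157797, 395154)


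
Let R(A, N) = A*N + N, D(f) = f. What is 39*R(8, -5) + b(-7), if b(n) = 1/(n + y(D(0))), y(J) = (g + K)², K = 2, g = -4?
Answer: -5266/3 ≈ -1755.3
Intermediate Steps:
y(J) = 4 (y(J) = (-4 + 2)² = (-2)² = 4)
R(A, N) = N + A*N
b(n) = 1/(4 + n) (b(n) = 1/(n + 4) = 1/(4 + n))
39*R(8, -5) + b(-7) = 39*(-5*(1 + 8)) + 1/(4 - 7) = 39*(-5*9) + 1/(-3) = 39*(-45) - ⅓ = -1755 - ⅓ = -5266/3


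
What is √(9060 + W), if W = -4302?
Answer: √4758 ≈ 68.978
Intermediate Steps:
√(9060 + W) = √(9060 - 4302) = √4758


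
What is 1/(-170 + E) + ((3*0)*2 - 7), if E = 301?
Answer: -916/131 ≈ -6.9924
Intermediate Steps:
1/(-170 + E) + ((3*0)*2 - 7) = 1/(-170 + 301) + ((3*0)*2 - 7) = 1/131 + (0*2 - 7) = 1/131 + (0 - 7) = 1/131 - 7 = -916/131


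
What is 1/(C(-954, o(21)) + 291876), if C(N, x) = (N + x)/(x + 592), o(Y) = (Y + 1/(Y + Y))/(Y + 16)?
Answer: 920851/268772824843 ≈ 3.4261e-6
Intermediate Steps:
o(Y) = (Y + 1/(2*Y))/(16 + Y)
C(N, x) = (N + x)/(592 + x)
1/(C(-954, o(21)) + 291876) = 1/((-954 + (1/2 + 21**2)/(21*(16 + 21)))/(592 + (1/2 + 21**2)/(21*(16 + 21))) + 291876) = 1/((-954 + (1/21)*(1/2 + 441)/37)/(592 + (1/21)*(1/2 + 441)/37) + 291876) = 1/((-954 + (1/21)*(1/37)*(883/2))/(592 + (1/21)*(1/37)*(883/2)) + 291876) = 1/((-954 + 883/1554)/(592 + 883/1554) + 291876) = 1/(-1481633/1554/(920851/1554) + 291876) = 1/((1554/920851)*(-1481633/1554) + 291876) = 1/(-1481633/920851 + 291876) = 1/(268772824843/920851) = 920851/268772824843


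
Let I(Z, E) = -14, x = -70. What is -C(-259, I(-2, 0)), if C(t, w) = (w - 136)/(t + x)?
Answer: -150/329 ≈ -0.45593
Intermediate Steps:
C(t, w) = (-136 + w)/(-70 + t) (C(t, w) = (w - 136)/(t - 70) = (-136 + w)/(-70 + t))
-C(-259, I(-2, 0)) = -(-136 - 14)/(-70 - 259) = -(-150)/(-329) = -(-1)*(-150)/329 = -1*150/329 = -150/329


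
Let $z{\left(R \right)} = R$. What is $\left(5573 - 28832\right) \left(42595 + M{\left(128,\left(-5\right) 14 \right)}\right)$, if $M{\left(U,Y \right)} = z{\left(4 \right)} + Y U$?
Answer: $-782409501$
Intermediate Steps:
$M{\left(U,Y \right)} = 4 + U Y$ ($M{\left(U,Y \right)} = 4 + Y U = 4 + U Y$)
$\left(5573 - 28832\right) \left(42595 + M{\left(128,\left(-5\right) 14 \right)}\right) = \left(5573 - 28832\right) \left(42595 + \left(4 + 128 \left(\left(-5\right) 14\right)\right)\right) = - 23259 \left(42595 + \left(4 + 128 \left(-70\right)\right)\right) = - 23259 \left(42595 + \left(4 - 8960\right)\right) = - 23259 \left(42595 - 8956\right) = \left(-23259\right) 33639 = -782409501$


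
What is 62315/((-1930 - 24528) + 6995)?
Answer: -62315/19463 ≈ -3.2017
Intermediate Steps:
62315/((-1930 - 24528) + 6995) = 62315/(-26458 + 6995) = 62315/(-19463) = 62315*(-1/19463) = -62315/19463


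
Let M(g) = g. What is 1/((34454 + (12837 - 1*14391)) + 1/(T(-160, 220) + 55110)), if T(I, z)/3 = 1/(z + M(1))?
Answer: 12179313/400699397921 ≈ 3.0395e-5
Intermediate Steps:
T(I, z) = 3/(1 + z) (T(I, z) = 3/(z + 1) = 3/(1 + z))
1/((34454 + (12837 - 1*14391)) + 1/(T(-160, 220) + 55110)) = 1/((34454 + (12837 - 1*14391)) + 1/(3/(1 + 220) + 55110)) = 1/((34454 + (12837 - 14391)) + 1/(3/221 + 55110)) = 1/((34454 - 1554) + 1/(3*(1/221) + 55110)) = 1/(32900 + 1/(3/221 + 55110)) = 1/(32900 + 1/(12179313/221)) = 1/(32900 + 221/12179313) = 1/(400699397921/12179313) = 12179313/400699397921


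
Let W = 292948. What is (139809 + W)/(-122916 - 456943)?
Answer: -432757/579859 ≈ -0.74631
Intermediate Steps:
(139809 + W)/(-122916 - 456943) = (139809 + 292948)/(-122916 - 456943) = 432757/(-579859) = 432757*(-1/579859) = -432757/579859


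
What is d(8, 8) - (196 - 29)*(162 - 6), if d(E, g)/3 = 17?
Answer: -26001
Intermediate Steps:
d(E, g) = 51 (d(E, g) = 3*17 = 51)
d(8, 8) - (196 - 29)*(162 - 6) = 51 - (196 - 29)*(162 - 6) = 51 - 167*156 = 51 - 1*26052 = 51 - 26052 = -26001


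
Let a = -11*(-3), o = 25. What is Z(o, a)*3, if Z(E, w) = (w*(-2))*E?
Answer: -4950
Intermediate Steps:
a = 33
Z(E, w) = -2*E*w (Z(E, w) = (-2*w)*E = -2*E*w)
Z(o, a)*3 = -2*25*33*3 = -1650*3 = -4950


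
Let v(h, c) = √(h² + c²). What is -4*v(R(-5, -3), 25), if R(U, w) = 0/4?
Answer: -100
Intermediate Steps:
R(U, w) = 0 (R(U, w) = 0*(¼) = 0)
v(h, c) = √(c² + h²)
-4*v(R(-5, -3), 25) = -4*√(25² + 0²) = -4*√(625 + 0) = -4*√625 = -4*25 = -100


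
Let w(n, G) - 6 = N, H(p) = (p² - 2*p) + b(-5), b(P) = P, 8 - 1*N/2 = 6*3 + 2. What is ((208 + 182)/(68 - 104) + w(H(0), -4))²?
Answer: 29929/36 ≈ 831.36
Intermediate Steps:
N = -24 (N = 16 - 2*(6*3 + 2) = 16 - 2*(18 + 2) = 16 - 2*20 = 16 - 40 = -24)
H(p) = -5 + p² - 2*p (H(p) = (p² - 2*p) - 5 = -5 + p² - 2*p)
w(n, G) = -18 (w(n, G) = 6 - 24 = -18)
((208 + 182)/(68 - 104) + w(H(0), -4))² = ((208 + 182)/(68 - 104) - 18)² = (390/(-36) - 18)² = (390*(-1/36) - 18)² = (-65/6 - 18)² = (-173/6)² = 29929/36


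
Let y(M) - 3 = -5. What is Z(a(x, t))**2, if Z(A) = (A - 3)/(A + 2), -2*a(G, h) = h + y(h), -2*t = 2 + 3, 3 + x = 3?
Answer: 9/289 ≈ 0.031142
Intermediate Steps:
x = 0 (x = -3 + 3 = 0)
t = -5/2 (t = -(2 + 3)/2 = -1/2*5 = -5/2 ≈ -2.5000)
y(M) = -2 (y(M) = 3 - 5 = -2)
a(G, h) = 1 - h/2 (a(G, h) = -(h - 2)/2 = -(-2 + h)/2 = 1 - h/2)
Z(A) = (-3 + A)/(2 + A)
Z(a(x, t))**2 = ((-3 + (1 - 1/2*(-5/2)))/(2 + (1 - 1/2*(-5/2))))**2 = ((-3 + (1 + 5/4))/(2 + (1 + 5/4)))**2 = ((-3 + 9/4)/(2 + 9/4))**2 = (-3/4/(17/4))**2 = ((4/17)*(-3/4))**2 = (-3/17)**2 = 9/289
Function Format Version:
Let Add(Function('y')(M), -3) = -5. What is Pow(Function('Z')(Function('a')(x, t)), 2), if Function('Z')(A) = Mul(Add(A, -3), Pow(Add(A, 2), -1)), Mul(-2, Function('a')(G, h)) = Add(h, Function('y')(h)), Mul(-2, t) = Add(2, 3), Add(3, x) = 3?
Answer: Rational(9, 289) ≈ 0.031142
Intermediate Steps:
x = 0 (x = Add(-3, 3) = 0)
t = Rational(-5, 2) (t = Mul(Rational(-1, 2), Add(2, 3)) = Mul(Rational(-1, 2), 5) = Rational(-5, 2) ≈ -2.5000)
Function('y')(M) = -2 (Function('y')(M) = Add(3, -5) = -2)
Function('a')(G, h) = Add(1, Mul(Rational(-1, 2), h)) (Function('a')(G, h) = Mul(Rational(-1, 2), Add(h, -2)) = Mul(Rational(-1, 2), Add(-2, h)) = Add(1, Mul(Rational(-1, 2), h)))
Function('Z')(A) = Mul(Pow(Add(2, A), -1), Add(-3, A)) (Function('Z')(A) = Mul(Add(-3, A), Pow(Add(2, A), -1)) = Mul(Pow(Add(2, A), -1), Add(-3, A)))
Pow(Function('Z')(Function('a')(x, t)), 2) = Pow(Mul(Pow(Add(2, Add(1, Mul(Rational(-1, 2), Rational(-5, 2)))), -1), Add(-3, Add(1, Mul(Rational(-1, 2), Rational(-5, 2))))), 2) = Pow(Mul(Pow(Add(2, Add(1, Rational(5, 4))), -1), Add(-3, Add(1, Rational(5, 4)))), 2) = Pow(Mul(Pow(Add(2, Rational(9, 4)), -1), Add(-3, Rational(9, 4))), 2) = Pow(Mul(Pow(Rational(17, 4), -1), Rational(-3, 4)), 2) = Pow(Mul(Rational(4, 17), Rational(-3, 4)), 2) = Pow(Rational(-3, 17), 2) = Rational(9, 289)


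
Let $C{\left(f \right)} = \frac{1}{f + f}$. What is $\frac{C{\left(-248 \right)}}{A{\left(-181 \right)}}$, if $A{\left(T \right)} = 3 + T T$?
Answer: $- \frac{1}{16250944} \approx -6.1535 \cdot 10^{-8}$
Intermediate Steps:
$A{\left(T \right)} = 3 + T^{2}$
$C{\left(f \right)} = \frac{1}{2 f}$
$\frac{C{\left(-248 \right)}}{A{\left(-181 \right)}} = \frac{\frac{1}{2} \frac{1}{-248}}{3 + \left(-181\right)^{2}} = \frac{\frac{1}{2} \left(- \frac{1}{248}\right)}{3 + 32761} = - \frac{1}{496 \cdot 32764} = \left(- \frac{1}{496}\right) \frac{1}{32764} = - \frac{1}{16250944}$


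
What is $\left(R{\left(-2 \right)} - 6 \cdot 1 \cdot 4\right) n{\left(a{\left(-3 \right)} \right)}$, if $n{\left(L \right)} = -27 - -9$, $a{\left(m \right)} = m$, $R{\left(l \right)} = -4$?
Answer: $504$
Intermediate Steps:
$n{\left(L \right)} = -18$ ($n{\left(L \right)} = -27 + 9 = -18$)
$\left(R{\left(-2 \right)} - 6 \cdot 1 \cdot 4\right) n{\left(a{\left(-3 \right)} \right)} = \left(-4 - 6 \cdot 1 \cdot 4\right) \left(-18\right) = \left(-4 - 24\right) \left(-18\right) = \left(-28\right) \left(-18\right) = 504$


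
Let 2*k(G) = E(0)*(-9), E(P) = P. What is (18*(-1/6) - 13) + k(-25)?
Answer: -16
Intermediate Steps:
k(G) = 0 (k(G) = (0*(-9))/2 = (½)*0 = 0)
(18*(-1/6) - 13) + k(-25) = (18*(-1/6) - 13) + 0 = (18*(-1*⅙) - 13) + 0 = (18*(-⅙) - 13) + 0 = (-3 - 13) + 0 = -16 + 0 = -16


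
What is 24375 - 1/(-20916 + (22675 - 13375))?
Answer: 283140001/11616 ≈ 24375.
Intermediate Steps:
24375 - 1/(-20916 + (22675 - 13375)) = 24375 - 1/(-20916 + 9300) = 24375 - 1/(-11616) = 24375 - 1*(-1/11616) = 24375 + 1/11616 = 283140001/11616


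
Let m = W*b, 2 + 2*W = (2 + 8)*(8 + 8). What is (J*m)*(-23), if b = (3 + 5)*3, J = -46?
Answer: 2005968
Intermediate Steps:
b = 24 (b = 8*3 = 24)
W = 79 (W = -1 + ((2 + 8)*(8 + 8))/2 = -1 + (10*16)/2 = -1 + (1/2)*160 = -1 + 80 = 79)
m = 1896 (m = 79*24 = 1896)
(J*m)*(-23) = -46*1896*(-23) = -87216*(-23) = 2005968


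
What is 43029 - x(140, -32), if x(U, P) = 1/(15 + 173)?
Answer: 8089451/188 ≈ 43029.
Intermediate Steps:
x(U, P) = 1/188
43029 - x(140, -32) = 43029 - 1*1/188 = 43029 - 1/188 = 8089451/188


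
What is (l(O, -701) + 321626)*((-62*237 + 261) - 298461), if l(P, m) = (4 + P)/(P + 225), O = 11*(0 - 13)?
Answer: -4126006925271/41 ≈ -1.0063e+11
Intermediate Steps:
O = -143 (O = 11*(-13) = -143)
l(P, m) = (4 + P)/(225 + P)
(l(O, -701) + 321626)*((-62*237 + 261) - 298461) = ((4 - 143)/(225 - 143) + 321626)*((-62*237 + 261) - 298461) = (-139/82 + 321626)*((-14694 + 261) - 298461) = ((1/82)*(-139) + 321626)*(-14433 - 298461) = (-139/82 + 321626)*(-312894) = (26373193/82)*(-312894) = -4126006925271/41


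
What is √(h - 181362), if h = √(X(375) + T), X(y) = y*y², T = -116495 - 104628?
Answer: √(-181362 + 2*√13128313) ≈ 417.27*I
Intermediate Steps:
T = -221123
X(y) = y³
h = 2*√13128313 (h = √(375³ - 221123) = √(52734375 - 221123) = √52513252 = 2*√13128313 ≈ 7246.6)
√(h - 181362) = √(2*√13128313 - 181362) = √(-181362 + 2*√13128313)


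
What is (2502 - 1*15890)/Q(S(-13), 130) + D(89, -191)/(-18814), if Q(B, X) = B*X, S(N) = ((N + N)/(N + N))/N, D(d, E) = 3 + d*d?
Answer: 62950648/47035 ≈ 1338.4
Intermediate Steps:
D(d, E) = 3 + d**2
S(N) = 1/N (S(N) = ((2*N)/((2*N)))/N = ((2*N)*(1/(2*N)))/N = 1/N)
(2502 - 1*15890)/Q(S(-13), 130) + D(89, -191)/(-18814) = (2502 - 1*15890)/((130/(-13))) + (3 + 89**2)/(-18814) = (2502 - 15890)/((-1/13*130)) + (3 + 7921)*(-1/18814) = -13388/(-10) + 7924*(-1/18814) = -13388*(-1/10) - 3962/9407 = 6694/5 - 3962/9407 = 62950648/47035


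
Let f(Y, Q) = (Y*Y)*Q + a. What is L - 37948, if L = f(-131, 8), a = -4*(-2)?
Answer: 99348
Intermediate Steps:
a = 8
f(Y, Q) = 8 + Q*Y² (f(Y, Q) = (Y*Y)*Q + 8 = Y²*Q + 8 = Q*Y² + 8 = 8 + Q*Y²)
L = 137296 (L = 8 + 8*(-131)² = 8 + 8*17161 = 8 + 137288 = 137296)
L - 37948 = 137296 - 37948 = 99348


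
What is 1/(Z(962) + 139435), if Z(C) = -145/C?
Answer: 962/134136325 ≈ 7.1718e-6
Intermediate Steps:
1/(Z(962) + 139435) = 1/(-145/962 + 139435) = 1/(134136325/962) = 962/134136325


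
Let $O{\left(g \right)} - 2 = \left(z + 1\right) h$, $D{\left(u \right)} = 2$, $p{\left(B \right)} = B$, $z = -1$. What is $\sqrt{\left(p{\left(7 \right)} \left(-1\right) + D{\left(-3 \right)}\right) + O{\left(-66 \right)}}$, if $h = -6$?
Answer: $i \sqrt{3} \approx 1.732 i$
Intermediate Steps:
$O{\left(g \right)} = 2$ ($O{\left(g \right)} = 2 + \left(-1 + 1\right) \left(-6\right) = 2 + 0 \left(-6\right) = 2 + 0 = 2$)
$\sqrt{\left(p{\left(7 \right)} \left(-1\right) + D{\left(-3 \right)}\right) + O{\left(-66 \right)}} = \sqrt{\left(7 \left(-1\right) + 2\right) + 2} = \sqrt{\left(-7 + 2\right) + 2} = \sqrt{-5 + 2} = \sqrt{-3} = i \sqrt{3}$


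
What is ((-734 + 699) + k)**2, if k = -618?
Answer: 426409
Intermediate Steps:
((-734 + 699) + k)**2 = ((-734 + 699) - 618)**2 = (-35 - 618)**2 = (-653)**2 = 426409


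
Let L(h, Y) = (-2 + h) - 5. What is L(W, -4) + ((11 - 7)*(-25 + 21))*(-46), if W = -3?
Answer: 726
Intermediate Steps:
L(h, Y) = -7 + h
L(W, -4) + ((11 - 7)*(-25 + 21))*(-46) = (-7 - 3) + ((11 - 7)*(-25 + 21))*(-46) = -10 + (4*(-4))*(-46) = -10 - 16*(-46) = -10 + 736 = 726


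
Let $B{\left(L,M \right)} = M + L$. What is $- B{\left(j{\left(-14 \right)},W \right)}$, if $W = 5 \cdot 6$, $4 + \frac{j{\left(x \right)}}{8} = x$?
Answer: $114$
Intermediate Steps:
$j{\left(x \right)} = -32 + 8 x$
$W = 30$
$B{\left(L,M \right)} = L + M$
$- B{\left(j{\left(-14 \right)},W \right)} = - (\left(-32 + 8 \left(-14\right)\right) + 30) = - (\left(-32 - 112\right) + 30) = - (-144 + 30) = \left(-1\right) \left(-114\right) = 114$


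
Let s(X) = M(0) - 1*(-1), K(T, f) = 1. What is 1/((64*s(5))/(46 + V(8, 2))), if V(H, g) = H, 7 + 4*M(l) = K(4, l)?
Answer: -27/16 ≈ -1.6875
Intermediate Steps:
M(l) = -3/2 (M(l) = -7/4 + (1/4)*1 = -7/4 + 1/4 = -3/2)
s(X) = -1/2 (s(X) = -3/2 - 1*(-1) = -3/2 + 1 = -1/2)
1/((64*s(5))/(46 + V(8, 2))) = 1/((64*(-1/2))/(46 + 8)) = 1/(-32/54) = 1/(-32*1/54) = 1/(-16/27) = -27/16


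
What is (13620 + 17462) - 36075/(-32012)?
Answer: 995033059/32012 ≈ 31083.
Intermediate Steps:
(13620 + 17462) - 36075/(-32012) = 31082 - 36075*(-1/32012) = 31082 + 36075/32012 = 995033059/32012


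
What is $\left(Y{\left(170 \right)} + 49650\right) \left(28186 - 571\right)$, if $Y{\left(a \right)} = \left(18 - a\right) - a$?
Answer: $1362192720$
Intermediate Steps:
$Y{\left(a \right)} = 18 - 2 a$
$\left(Y{\left(170 \right)} + 49650\right) \left(28186 - 571\right) = \left(\left(18 - 340\right) + 49650\right) \left(28186 - 571\right) = \left(\left(18 - 340\right) + 49650\right) 27615 = \left(-322 + 49650\right) 27615 = 49328 \cdot 27615 = 1362192720$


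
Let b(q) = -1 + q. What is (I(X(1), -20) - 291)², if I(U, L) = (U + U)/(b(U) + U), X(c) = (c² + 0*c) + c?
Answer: 755161/9 ≈ 83907.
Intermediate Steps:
X(c) = c + c² (X(c) = (c² + 0) + c = c² + c = c + c²)
I(U, L) = 2*U/(-1 + 2*U) (I(U, L) = (U + U)/((-1 + U) + U) = (2*U)/(-1 + 2*U) = 2*U/(-1 + 2*U))
(I(X(1), -20) - 291)² = (2*(1*(1 + 1))/(-1 + 2*(1*(1 + 1))) - 291)² = (2*(1*2)/(-1 + 2*(1*2)) - 291)² = (2*2/(-1 + 2*2) - 291)² = (2*2/(-1 + 4) - 291)² = (2*2/3 - 291)² = (2*2*(⅓) - 291)² = (4/3 - 291)² = (-869/3)² = 755161/9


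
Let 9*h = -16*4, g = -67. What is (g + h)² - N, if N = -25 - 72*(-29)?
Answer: 277786/81 ≈ 3429.5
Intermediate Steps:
h = -64/9 (h = (-16*4)/9 = (⅑)*(-64) = -64/9 ≈ -7.1111)
N = 2063 (N = -25 + 2088 = 2063)
(g + h)² - N = (-67 - 64/9)² - 1*2063 = (-667/9)² - 2063 = 444889/81 - 2063 = 277786/81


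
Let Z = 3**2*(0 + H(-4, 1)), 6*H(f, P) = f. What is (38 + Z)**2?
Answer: 1024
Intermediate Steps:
H(f, P) = f/6
Z = -6 (Z = 3**2*(0 + (1/6)*(-4)) = 9*(0 - 2/3) = 9*(-2/3) = -6)
(38 + Z)**2 = (38 - 6)**2 = 32**2 = 1024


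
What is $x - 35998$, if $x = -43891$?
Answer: $-79889$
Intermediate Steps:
$x - 35998 = -43891 - 35998 = -79889$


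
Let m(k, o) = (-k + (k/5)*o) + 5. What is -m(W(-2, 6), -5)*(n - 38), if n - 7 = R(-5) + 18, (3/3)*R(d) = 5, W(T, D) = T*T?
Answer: -24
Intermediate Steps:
W(T, D) = T²
R(d) = 5
n = 30 (n = 7 + (5 + 18) = 7 + 23 = 30)
m(k, o) = 5 - k + k*o/5 (m(k, o) = (-k + (k*(⅕))*o) + 5 = (-k + (k/5)*o) + 5 = (-k + k*o/5) + 5 = 5 - k + k*o/5)
-m(W(-2, 6), -5)*(n - 38) = -(5 - 1*(-2)² + (⅕)*(-2)²*(-5))*(30 - 38) = -(5 - 1*4 + (⅕)*4*(-5))*(-8) = -(5 - 4 - 4)*(-8) = -(-3)*(-8) = -1*24 = -24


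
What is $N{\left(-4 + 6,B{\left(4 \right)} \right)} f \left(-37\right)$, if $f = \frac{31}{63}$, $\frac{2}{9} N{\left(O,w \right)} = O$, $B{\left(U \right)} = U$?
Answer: $- \frac{1147}{7} \approx -163.86$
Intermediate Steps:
$N{\left(O,w \right)} = \frac{9 O}{2}$
$f = \frac{31}{63}$ ($f = 31 \cdot \frac{1}{63} = \frac{31}{63} \approx 0.49206$)
$N{\left(-4 + 6,B{\left(4 \right)} \right)} f \left(-37\right) = \frac{9 \left(-4 + 6\right)}{2} \cdot \frac{31}{63} \left(-37\right) = \frac{9}{2} \cdot 2 \cdot \frac{31}{63} \left(-37\right) = 9 \cdot \frac{31}{63} \left(-37\right) = \frac{31}{7} \left(-37\right) = - \frac{1147}{7}$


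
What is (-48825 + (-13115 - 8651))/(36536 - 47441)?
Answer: 70591/10905 ≈ 6.4733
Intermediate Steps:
(-48825 + (-13115 - 8651))/(36536 - 47441) = (-48825 - 21766)/(-10905) = -70591*(-1/10905) = 70591/10905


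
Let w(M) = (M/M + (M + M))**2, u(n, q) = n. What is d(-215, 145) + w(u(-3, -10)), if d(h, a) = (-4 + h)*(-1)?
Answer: 244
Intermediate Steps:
d(h, a) = 4 - h
w(M) = (1 + 2*M)**2
d(-215, 145) + w(u(-3, -10)) = (4 - 1*(-215)) + (1 + 2*(-3))**2 = (4 + 215) + (1 - 6)**2 = 219 + (-5)**2 = 219 + 25 = 244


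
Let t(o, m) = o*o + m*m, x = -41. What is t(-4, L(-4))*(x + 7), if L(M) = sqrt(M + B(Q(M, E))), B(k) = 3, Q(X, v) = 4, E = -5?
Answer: -510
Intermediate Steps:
L(M) = sqrt(3 + M) (L(M) = sqrt(M + 3) = sqrt(3 + M))
t(o, m) = m**2 + o**2 (t(o, m) = o**2 + m**2 = m**2 + o**2)
t(-4, L(-4))*(x + 7) = ((sqrt(3 - 4))**2 + (-4)**2)*(-41 + 7) = ((sqrt(-1))**2 + 16)*(-34) = (I**2 + 16)*(-34) = (-1 + 16)*(-34) = 15*(-34) = -510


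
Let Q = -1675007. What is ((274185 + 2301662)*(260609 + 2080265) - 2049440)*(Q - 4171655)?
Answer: -35253800399087142756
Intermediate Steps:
((274185 + 2301662)*(260609 + 2080265) - 2049440)*(Q - 4171655) = ((274185 + 2301662)*(260609 + 2080265) - 2049440)*(-1675007 - 4171655) = (2575847*2340874 - 2049440)*(-5846662) = (6029733270278 - 2049440)*(-5846662) = 6029731220838*(-5846662) = -35253800399087142756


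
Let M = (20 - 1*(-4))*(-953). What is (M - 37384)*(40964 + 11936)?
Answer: -3187542400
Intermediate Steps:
M = -22872 (M = (20 + 4)*(-953) = 24*(-953) = -22872)
(M - 37384)*(40964 + 11936) = (-22872 - 37384)*(40964 + 11936) = -60256*52900 = -3187542400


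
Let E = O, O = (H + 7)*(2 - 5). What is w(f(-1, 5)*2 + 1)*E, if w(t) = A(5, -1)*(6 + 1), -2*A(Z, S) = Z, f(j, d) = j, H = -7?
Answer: 0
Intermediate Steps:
A(Z, S) = -Z/2
w(t) = -35/2 (w(t) = (-½*5)*(6 + 1) = -5/2*7 = -35/2)
O = 0 (O = (-7 + 7)*(2 - 5) = 0*(-3) = 0)
E = 0
w(f(-1, 5)*2 + 1)*E = -35/2*0 = 0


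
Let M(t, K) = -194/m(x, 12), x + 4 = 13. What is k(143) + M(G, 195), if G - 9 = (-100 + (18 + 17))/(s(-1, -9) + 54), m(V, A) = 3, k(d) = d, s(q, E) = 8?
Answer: 235/3 ≈ 78.333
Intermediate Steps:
x = 9 (x = -4 + 13 = 9)
G = 493/62 (G = 9 + (-100 + (18 + 17))/(8 + 54) = 9 + (-100 + 35)/62 = 9 - 65*1/62 = 9 - 65/62 = 493/62 ≈ 7.9516)
M(t, K) = -194/3
k(143) + M(G, 195) = 143 - 194/3 = 235/3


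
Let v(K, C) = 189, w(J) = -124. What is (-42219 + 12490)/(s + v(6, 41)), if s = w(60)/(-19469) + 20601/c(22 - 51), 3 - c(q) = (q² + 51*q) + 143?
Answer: -96079787566/744534613 ≈ -129.05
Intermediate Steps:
c(q) = -140 - q² - 51*q (c(q) = 3 - ((q² + 51*q) + 143) = 3 - (143 + q² + 51*q) = 3 + (-143 - q² - 51*q) = -140 - q² - 51*q)
s = 133714207/3231854 (s = -124/(-19469) + 20601/(-140 - (22 - 51)² - 51*(22 - 51)) = -124*(-1/19469) + 20601/(-140 - 1*(-29)² - 51*(-29)) = 124/19469 + 20601/(-140 - 1*841 + 1479) = 124/19469 + 20601/(-140 - 841 + 1479) = 124/19469 + 20601/498 = 124/19469 + 20601*(1/498) = 124/19469 + 6867/166 = 133714207/3231854 ≈ 41.374)
(-42219 + 12490)/(s + v(6, 41)) = (-42219 + 12490)/(133714207/3231854 + 189) = -29729/744534613/3231854 = -29729*3231854/744534613 = -96079787566/744534613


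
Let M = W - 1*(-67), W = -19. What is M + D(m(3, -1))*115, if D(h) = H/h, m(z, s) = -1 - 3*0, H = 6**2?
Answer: -4092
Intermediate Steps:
H = 36
m(z, s) = -1 (m(z, s) = -1 + 0 = -1)
D(h) = 36/h
M = 48 (M = -19 - 1*(-67) = -19 + 67 = 48)
M + D(m(3, -1))*115 = 48 + (36/(-1))*115 = 48 + (36*(-1))*115 = 48 - 36*115 = 48 - 4140 = -4092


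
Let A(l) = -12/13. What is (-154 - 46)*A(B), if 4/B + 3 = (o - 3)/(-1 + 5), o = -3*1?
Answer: 2400/13 ≈ 184.62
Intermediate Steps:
o = -3
B = -8/9 (B = 4/(-3 + (-3 - 3)/(-1 + 5)) = 4/(-3 - 6/4) = 4/(-3 - 6*¼) = 4/(-3 - 3/2) = 4/(-9/2) = 4*(-2/9) = -8/9 ≈ -0.88889)
A(l) = -12/13 (A(l) = -12*1/13 = -12/13)
(-154 - 46)*A(B) = (-154 - 46)*(-12/13) = -200*(-12/13) = 2400/13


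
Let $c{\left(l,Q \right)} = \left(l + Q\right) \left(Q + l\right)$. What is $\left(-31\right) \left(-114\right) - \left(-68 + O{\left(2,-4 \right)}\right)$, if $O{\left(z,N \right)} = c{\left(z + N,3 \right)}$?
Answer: $3601$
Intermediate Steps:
$c{\left(l,Q \right)} = \left(Q + l\right)^{2}$ ($c{\left(l,Q \right)} = \left(Q + l\right) \left(Q + l\right) = \left(Q + l\right)^{2}$)
$O{\left(z,N \right)} = \left(3 + N + z\right)^{2}$ ($O{\left(z,N \right)} = \left(3 + \left(z + N\right)\right)^{2} = \left(3 + \left(N + z\right)\right)^{2} = \left(3 + N + z\right)^{2}$)
$\left(-31\right) \left(-114\right) - \left(-68 + O{\left(2,-4 \right)}\right) = \left(-31\right) \left(-114\right) + \left(68 - \left(3 - 4 + 2\right)^{2}\right) = 3534 + \left(68 - 1^{2}\right) = 3534 + \left(68 - 1\right) = 3534 + 67 = 3601$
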